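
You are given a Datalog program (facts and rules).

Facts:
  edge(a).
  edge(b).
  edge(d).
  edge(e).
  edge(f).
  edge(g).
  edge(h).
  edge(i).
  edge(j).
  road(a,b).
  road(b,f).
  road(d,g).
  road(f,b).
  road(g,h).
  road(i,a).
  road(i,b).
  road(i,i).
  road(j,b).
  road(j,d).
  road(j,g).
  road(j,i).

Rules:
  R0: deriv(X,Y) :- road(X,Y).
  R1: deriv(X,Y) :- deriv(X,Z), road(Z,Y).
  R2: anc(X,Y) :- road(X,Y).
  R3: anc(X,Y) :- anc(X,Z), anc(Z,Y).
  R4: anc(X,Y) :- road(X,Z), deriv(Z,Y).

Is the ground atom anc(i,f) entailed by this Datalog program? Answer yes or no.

round 1: derive deriv(a,b) via R0 from road(a,b)
round 1: derive deriv(b,f) via R0 from road(b,f)
round 1: derive deriv(d,g) via R0 from road(d,g)
round 1: derive deriv(f,b) via R0 from road(f,b)
round 1: derive deriv(g,h) via R0 from road(g,h)
round 1: derive deriv(i,a) via R0 from road(i,a)
round 1: derive deriv(i,b) via R0 from road(i,b)
round 1: derive deriv(i,i) via R0 from road(i,i)
round 1: derive deriv(j,b) via R0 from road(j,b)
round 1: derive deriv(j,d) via R0 from road(j,d)
round 1: derive deriv(j,g) via R0 from road(j,g)
round 1: derive deriv(j,i) via R0 from road(j,i)
round 1: derive anc(a,b) via R2 from road(a,b)
round 1: derive anc(b,f) via R2 from road(b,f)
round 1: derive anc(d,g) via R2 from road(d,g)
round 1: derive anc(f,b) via R2 from road(f,b)
round 1: derive anc(g,h) via R2 from road(g,h)
round 1: derive anc(i,a) via R2 from road(i,a)
round 1: derive anc(i,b) via R2 from road(i,b)
round 1: derive anc(i,i) via R2 from road(i,i)
round 1: derive anc(j,b) via R2 from road(j,b)
round 1: derive anc(j,d) via R2 from road(j,d)
round 1: derive anc(j,g) via R2 from road(j,g)
round 1: derive anc(j,i) via R2 from road(j,i)
round 2: derive deriv(a,f) via R1 from deriv(a,b), road(b,f)
round 2: derive deriv(b,b) via R1 from deriv(b,f), road(f,b)
round 2: derive deriv(d,h) via R1 from deriv(d,g), road(g,h)
round 2: derive deriv(f,f) via R1 from deriv(f,b), road(b,f)
round 2: derive deriv(i,f) via R1 from deriv(i,b), road(b,f)
round 2: derive deriv(j,a) via R1 from deriv(j,i), road(i,a)
round 2: derive deriv(j,f) via R1 from deriv(j,b), road(b,f)
round 2: derive deriv(j,h) via R1 from deriv(j,g), road(g,h)
round 2: derive anc(a,f) via R3 from anc(a,b), anc(b,f)
round 2: derive anc(b,b) via R3 from anc(b,f), anc(f,b)
round 2: derive anc(d,h) via R3 from anc(d,g), anc(g,h)
round 2: derive anc(f,f) via R3 from anc(f,b), anc(b,f)
round 2: derive anc(i,f) via R3 from anc(i,b), anc(b,f)
round 2: derive anc(j,a) via R3 from anc(j,i), anc(i,a)
round 2: derive anc(j,f) via R3 from anc(j,b), anc(b,f)
round 2: derive anc(j,h) via R3 from anc(j,g), anc(g,h)

yes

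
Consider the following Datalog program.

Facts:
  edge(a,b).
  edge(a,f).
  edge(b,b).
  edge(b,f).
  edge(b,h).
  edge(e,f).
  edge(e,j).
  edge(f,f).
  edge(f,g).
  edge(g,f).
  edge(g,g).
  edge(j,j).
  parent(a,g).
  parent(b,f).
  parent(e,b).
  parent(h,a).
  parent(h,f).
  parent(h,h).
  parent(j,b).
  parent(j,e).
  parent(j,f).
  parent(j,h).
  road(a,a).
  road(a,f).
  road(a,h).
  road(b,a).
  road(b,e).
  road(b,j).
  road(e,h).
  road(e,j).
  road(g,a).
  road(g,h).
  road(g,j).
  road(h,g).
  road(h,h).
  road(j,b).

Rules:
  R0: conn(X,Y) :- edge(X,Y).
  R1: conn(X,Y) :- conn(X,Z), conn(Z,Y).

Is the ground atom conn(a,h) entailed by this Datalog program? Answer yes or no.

yes

round 1: derive conn(a,b) via R0 from edge(a,b)
round 1: derive conn(a,f) via R0 from edge(a,f)
round 1: derive conn(b,b) via R0 from edge(b,b)
round 1: derive conn(b,f) via R0 from edge(b,f)
round 1: derive conn(b,h) via R0 from edge(b,h)
round 1: derive conn(e,f) via R0 from edge(e,f)
round 1: derive conn(e,j) via R0 from edge(e,j)
round 1: derive conn(f,f) via R0 from edge(f,f)
round 1: derive conn(f,g) via R0 from edge(f,g)
round 1: derive conn(g,f) via R0 from edge(g,f)
round 1: derive conn(g,g) via R0 from edge(g,g)
round 1: derive conn(j,j) via R0 from edge(j,j)
round 2: derive conn(a,g) via R1 from conn(a,f), conn(f,g)
round 2: derive conn(a,h) via R1 from conn(a,b), conn(b,h)
round 2: derive conn(b,g) via R1 from conn(b,f), conn(f,g)
round 2: derive conn(e,g) via R1 from conn(e,f), conn(f,g)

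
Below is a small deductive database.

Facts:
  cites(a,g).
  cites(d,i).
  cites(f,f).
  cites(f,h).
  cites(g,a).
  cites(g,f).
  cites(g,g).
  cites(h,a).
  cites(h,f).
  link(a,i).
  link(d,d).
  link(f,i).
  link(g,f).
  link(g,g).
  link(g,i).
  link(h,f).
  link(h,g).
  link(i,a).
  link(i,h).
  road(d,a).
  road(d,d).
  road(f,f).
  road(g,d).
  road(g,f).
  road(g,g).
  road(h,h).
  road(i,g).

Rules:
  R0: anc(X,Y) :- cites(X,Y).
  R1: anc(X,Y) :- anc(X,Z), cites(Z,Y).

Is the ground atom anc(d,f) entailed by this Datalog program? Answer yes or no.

round 1: derive anc(a,g) via R0 from cites(a,g)
round 1: derive anc(d,i) via R0 from cites(d,i)
round 1: derive anc(f,f) via R0 from cites(f,f)
round 1: derive anc(f,h) via R0 from cites(f,h)
round 1: derive anc(g,a) via R0 from cites(g,a)
round 1: derive anc(g,f) via R0 from cites(g,f)
round 1: derive anc(g,g) via R0 from cites(g,g)
round 1: derive anc(h,a) via R0 from cites(h,a)
round 1: derive anc(h,f) via R0 from cites(h,f)
round 2: derive anc(a,a) via R1 from anc(a,g), cites(g,a)
round 2: derive anc(a,f) via R1 from anc(a,g), cites(g,f)
round 2: derive anc(f,a) via R1 from anc(f,h), cites(h,a)
round 2: derive anc(g,h) via R1 from anc(g,f), cites(f,h)
round 2: derive anc(h,g) via R1 from anc(h,a), cites(a,g)
round 2: derive anc(h,h) via R1 from anc(h,f), cites(f,h)
round 3: derive anc(a,h) via R1 from anc(a,f), cites(f,h)
round 3: derive anc(f,g) via R1 from anc(f,a), cites(a,g)

no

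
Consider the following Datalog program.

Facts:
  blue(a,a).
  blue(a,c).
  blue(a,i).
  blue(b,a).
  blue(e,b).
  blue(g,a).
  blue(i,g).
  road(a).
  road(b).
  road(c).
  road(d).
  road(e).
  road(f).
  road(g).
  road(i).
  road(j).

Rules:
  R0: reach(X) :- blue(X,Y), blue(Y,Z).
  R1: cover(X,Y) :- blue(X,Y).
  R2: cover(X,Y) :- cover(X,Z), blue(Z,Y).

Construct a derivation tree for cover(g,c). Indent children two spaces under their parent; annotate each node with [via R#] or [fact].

cover(g,c)  [via R2]
  cover(g,a)  [via R1]
    blue(g,a)  [fact]
  blue(a,c)  [fact]

round 1: derive cover(a,a) via R1 from blue(a,a)
round 1: derive cover(a,c) via R1 from blue(a,c)
round 1: derive cover(a,i) via R1 from blue(a,i)
round 1: derive cover(b,a) via R1 from blue(b,a)
round 1: derive cover(e,b) via R1 from blue(e,b)
round 1: derive cover(g,a) via R1 from blue(g,a)
round 1: derive cover(i,g) via R1 from blue(i,g)
round 2: derive cover(a,g) via R2 from cover(a,i), blue(i,g)
round 2: derive cover(b,c) via R2 from cover(b,a), blue(a,c)
round 2: derive cover(b,i) via R2 from cover(b,a), blue(a,i)
round 2: derive cover(e,a) via R2 from cover(e,b), blue(b,a)
round 2: derive cover(g,c) via R2 from cover(g,a), blue(a,c)
round 2: derive cover(g,i) via R2 from cover(g,a), blue(a,i)
round 2: derive cover(i,a) via R2 from cover(i,g), blue(g,a)
round 3: derive cover(b,g) via R2 from cover(b,i), blue(i,g)
round 3: derive cover(e,c) via R2 from cover(e,a), blue(a,c)
round 3: derive cover(e,i) via R2 from cover(e,a), blue(a,i)
round 3: derive cover(g,g) via R2 from cover(g,i), blue(i,g)
round 3: derive cover(i,c) via R2 from cover(i,a), blue(a,c)
round 3: derive cover(i,i) via R2 from cover(i,a), blue(a,i)
round 4: derive cover(e,g) via R2 from cover(e,i), blue(i,g)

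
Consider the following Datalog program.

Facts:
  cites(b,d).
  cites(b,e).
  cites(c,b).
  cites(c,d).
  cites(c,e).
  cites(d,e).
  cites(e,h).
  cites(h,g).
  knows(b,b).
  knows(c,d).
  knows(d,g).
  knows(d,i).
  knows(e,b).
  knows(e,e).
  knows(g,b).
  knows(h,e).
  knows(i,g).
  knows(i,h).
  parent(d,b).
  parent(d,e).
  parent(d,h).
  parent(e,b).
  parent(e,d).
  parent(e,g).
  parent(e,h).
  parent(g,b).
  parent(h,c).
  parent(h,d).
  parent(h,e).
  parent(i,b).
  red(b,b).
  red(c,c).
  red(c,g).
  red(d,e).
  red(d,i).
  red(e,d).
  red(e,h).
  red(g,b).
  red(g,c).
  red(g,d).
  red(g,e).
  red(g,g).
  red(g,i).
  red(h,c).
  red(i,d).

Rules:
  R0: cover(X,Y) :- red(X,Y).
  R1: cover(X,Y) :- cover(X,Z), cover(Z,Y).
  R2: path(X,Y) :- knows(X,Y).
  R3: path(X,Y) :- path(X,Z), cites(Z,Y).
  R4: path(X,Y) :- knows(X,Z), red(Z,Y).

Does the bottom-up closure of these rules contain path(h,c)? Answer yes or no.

round 1: derive path(b,b) via R2 from knows(b,b)
round 1: derive path(c,d) via R2 from knows(c,d)
round 1: derive path(d,g) via R2 from knows(d,g)
round 1: derive path(d,i) via R2 from knows(d,i)
round 1: derive path(e,b) via R2 from knows(e,b)
round 1: derive path(e,e) via R2 from knows(e,e)
round 1: derive path(g,b) via R2 from knows(g,b)
round 1: derive path(h,e) via R2 from knows(h,e)
round 1: derive path(i,g) via R2 from knows(i,g)
round 1: derive path(i,h) via R2 from knows(i,h)
round 1: derive path(c,e) via R4 from knows(c,d), red(d,e)
round 1: derive path(c,i) via R4 from knows(c,d), red(d,i)
round 1: derive path(d,b) via R4 from knows(d,g), red(g,b)
round 1: derive path(d,c) via R4 from knows(d,g), red(g,c)
round 1: derive path(d,d) via R4 from knows(d,g), red(g,d)
round 1: derive path(d,e) via R4 from knows(d,g), red(g,e)
round 1: derive path(e,d) via R4 from knows(e,e), red(e,d)
round 1: derive path(e,h) via R4 from knows(e,e), red(e,h)
round 1: derive path(h,d) via R4 from knows(h,e), red(e,d)
round 1: derive path(h,h) via R4 from knows(h,e), red(e,h)
round 1: derive path(i,b) via R4 from knows(i,g), red(g,b)
round 1: derive path(i,c) via R4 from knows(i,g), red(g,c)
round 1: derive path(i,d) via R4 from knows(i,g), red(g,d)
round 1: derive path(i,e) via R4 from knows(i,g), red(g,e)
round 1: derive path(i,i) via R4 from knows(i,g), red(g,i)
round 2: derive path(b,d) via R3 from path(b,b), cites(b,d)
round 2: derive path(b,e) via R3 from path(b,b), cites(b,e)
round 2: derive path(c,h) via R3 from path(c,e), cites(e,h)
round 2: derive path(d,h) via R3 from path(d,e), cites(e,h)
round 2: derive path(e,g) via R3 from path(e,h), cites(h,g)
round 2: derive path(g,d) via R3 from path(g,b), cites(b,d)
round 2: derive path(g,e) via R3 from path(g,b), cites(b,e)
round 2: derive path(h,g) via R3 from path(h,h), cites(h,g)
round 3: derive path(b,h) via R3 from path(b,e), cites(e,h)
round 3: derive path(c,g) via R3 from path(c,h), cites(h,g)
round 3: derive path(g,h) via R3 from path(g,e), cites(e,h)
round 4: derive path(b,g) via R3 from path(b,h), cites(h,g)
round 4: derive path(g,g) via R3 from path(g,h), cites(h,g)

no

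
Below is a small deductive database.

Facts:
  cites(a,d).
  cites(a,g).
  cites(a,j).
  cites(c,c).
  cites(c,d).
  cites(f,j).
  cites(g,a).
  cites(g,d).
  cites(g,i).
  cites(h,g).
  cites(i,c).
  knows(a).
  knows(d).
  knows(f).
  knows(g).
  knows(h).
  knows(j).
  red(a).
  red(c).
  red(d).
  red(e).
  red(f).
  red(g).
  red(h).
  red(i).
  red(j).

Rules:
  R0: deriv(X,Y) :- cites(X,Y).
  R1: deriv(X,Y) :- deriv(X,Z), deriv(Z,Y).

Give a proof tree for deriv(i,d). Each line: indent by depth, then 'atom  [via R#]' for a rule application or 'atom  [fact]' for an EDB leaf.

deriv(i,d)  [via R1]
  deriv(i,c)  [via R0]
    cites(i,c)  [fact]
  deriv(c,d)  [via R0]
    cites(c,d)  [fact]

round 1: derive deriv(a,d) via R0 from cites(a,d)
round 1: derive deriv(a,g) via R0 from cites(a,g)
round 1: derive deriv(a,j) via R0 from cites(a,j)
round 1: derive deriv(c,c) via R0 from cites(c,c)
round 1: derive deriv(c,d) via R0 from cites(c,d)
round 1: derive deriv(f,j) via R0 from cites(f,j)
round 1: derive deriv(g,a) via R0 from cites(g,a)
round 1: derive deriv(g,d) via R0 from cites(g,d)
round 1: derive deriv(g,i) via R0 from cites(g,i)
round 1: derive deriv(h,g) via R0 from cites(h,g)
round 1: derive deriv(i,c) via R0 from cites(i,c)
round 2: derive deriv(a,a) via R1 from deriv(a,g), deriv(g,a)
round 2: derive deriv(a,i) via R1 from deriv(a,g), deriv(g,i)
round 2: derive deriv(g,c) via R1 from deriv(g,i), deriv(i,c)
round 2: derive deriv(g,g) via R1 from deriv(g,a), deriv(a,g)
round 2: derive deriv(g,j) via R1 from deriv(g,a), deriv(a,j)
round 2: derive deriv(h,a) via R1 from deriv(h,g), deriv(g,a)
round 2: derive deriv(h,d) via R1 from deriv(h,g), deriv(g,d)
round 2: derive deriv(h,i) via R1 from deriv(h,g), deriv(g,i)
round 2: derive deriv(i,d) via R1 from deriv(i,c), deriv(c,d)
round 3: derive deriv(a,c) via R1 from deriv(a,g), deriv(g,c)
round 3: derive deriv(h,c) via R1 from deriv(h,g), deriv(g,c)
round 3: derive deriv(h,j) via R1 from deriv(h,a), deriv(a,j)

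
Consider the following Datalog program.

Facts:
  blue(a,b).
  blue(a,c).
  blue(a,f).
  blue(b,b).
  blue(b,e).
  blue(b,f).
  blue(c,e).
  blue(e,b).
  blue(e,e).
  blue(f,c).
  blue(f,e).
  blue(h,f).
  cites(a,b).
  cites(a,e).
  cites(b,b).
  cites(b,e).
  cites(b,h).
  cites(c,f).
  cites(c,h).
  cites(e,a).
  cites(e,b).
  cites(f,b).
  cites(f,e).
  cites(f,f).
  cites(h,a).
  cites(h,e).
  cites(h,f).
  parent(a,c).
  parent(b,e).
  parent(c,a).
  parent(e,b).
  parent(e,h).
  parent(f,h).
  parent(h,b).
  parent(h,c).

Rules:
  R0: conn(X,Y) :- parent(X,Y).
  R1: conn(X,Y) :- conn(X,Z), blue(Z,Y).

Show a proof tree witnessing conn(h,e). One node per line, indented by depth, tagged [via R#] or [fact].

conn(h,e)  [via R1]
  conn(h,b)  [via R0]
    parent(h,b)  [fact]
  blue(b,e)  [fact]

round 1: derive conn(a,c) via R0 from parent(a,c)
round 1: derive conn(b,e) via R0 from parent(b,e)
round 1: derive conn(c,a) via R0 from parent(c,a)
round 1: derive conn(e,b) via R0 from parent(e,b)
round 1: derive conn(e,h) via R0 from parent(e,h)
round 1: derive conn(f,h) via R0 from parent(f,h)
round 1: derive conn(h,b) via R0 from parent(h,b)
round 1: derive conn(h,c) via R0 from parent(h,c)
round 2: derive conn(a,e) via R1 from conn(a,c), blue(c,e)
round 2: derive conn(b,b) via R1 from conn(b,e), blue(e,b)
round 2: derive conn(c,b) via R1 from conn(c,a), blue(a,b)
round 2: derive conn(c,c) via R1 from conn(c,a), blue(a,c)
round 2: derive conn(c,f) via R1 from conn(c,a), blue(a,f)
round 2: derive conn(e,e) via R1 from conn(e,b), blue(b,e)
round 2: derive conn(e,f) via R1 from conn(e,b), blue(b,f)
round 2: derive conn(f,f) via R1 from conn(f,h), blue(h,f)
round 2: derive conn(h,e) via R1 from conn(h,b), blue(b,e)
round 2: derive conn(h,f) via R1 from conn(h,b), blue(b,f)
round 3: derive conn(a,b) via R1 from conn(a,e), blue(e,b)
round 3: derive conn(b,f) via R1 from conn(b,b), blue(b,f)
round 3: derive conn(c,e) via R1 from conn(c,b), blue(b,e)
round 3: derive conn(e,c) via R1 from conn(e,f), blue(f,c)
round 3: derive conn(f,c) via R1 from conn(f,f), blue(f,c)
round 3: derive conn(f,e) via R1 from conn(f,f), blue(f,e)
round 4: derive conn(a,f) via R1 from conn(a,b), blue(b,f)
round 4: derive conn(b,c) via R1 from conn(b,f), blue(f,c)
round 4: derive conn(f,b) via R1 from conn(f,e), blue(e,b)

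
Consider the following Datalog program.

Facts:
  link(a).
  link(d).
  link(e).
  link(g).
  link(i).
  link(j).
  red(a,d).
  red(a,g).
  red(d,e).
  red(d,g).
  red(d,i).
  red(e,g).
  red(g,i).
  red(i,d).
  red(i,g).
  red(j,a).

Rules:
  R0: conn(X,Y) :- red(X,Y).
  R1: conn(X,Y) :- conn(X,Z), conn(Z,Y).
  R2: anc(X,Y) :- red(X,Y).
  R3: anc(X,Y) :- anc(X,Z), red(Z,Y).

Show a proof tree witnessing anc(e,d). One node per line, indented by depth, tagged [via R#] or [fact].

round 1: derive anc(a,d) via R2 from red(a,d)
round 1: derive anc(a,g) via R2 from red(a,g)
round 1: derive anc(d,e) via R2 from red(d,e)
round 1: derive anc(d,g) via R2 from red(d,g)
round 1: derive anc(d,i) via R2 from red(d,i)
round 1: derive anc(e,g) via R2 from red(e,g)
round 1: derive anc(g,i) via R2 from red(g,i)
round 1: derive anc(i,d) via R2 from red(i,d)
round 1: derive anc(i,g) via R2 from red(i,g)
round 1: derive anc(j,a) via R2 from red(j,a)
round 2: derive anc(a,e) via R3 from anc(a,d), red(d,e)
round 2: derive anc(a,i) via R3 from anc(a,d), red(d,i)
round 2: derive anc(d,d) via R3 from anc(d,i), red(i,d)
round 2: derive anc(e,i) via R3 from anc(e,g), red(g,i)
round 2: derive anc(g,d) via R3 from anc(g,i), red(i,d)
round 2: derive anc(g,g) via R3 from anc(g,i), red(i,g)
round 2: derive anc(i,e) via R3 from anc(i,d), red(d,e)
round 2: derive anc(i,i) via R3 from anc(i,d), red(d,i)
round 2: derive anc(j,d) via R3 from anc(j,a), red(a,d)
round 2: derive anc(j,g) via R3 from anc(j,a), red(a,g)
round 3: derive anc(e,d) via R3 from anc(e,i), red(i,d)
round 3: derive anc(g,e) via R3 from anc(g,d), red(d,e)
round 3: derive anc(j,e) via R3 from anc(j,d), red(d,e)
round 3: derive anc(j,i) via R3 from anc(j,d), red(d,i)
round 4: derive anc(e,e) via R3 from anc(e,d), red(d,e)

anc(e,d)  [via R3]
  anc(e,i)  [via R3]
    anc(e,g)  [via R2]
      red(e,g)  [fact]
    red(g,i)  [fact]
  red(i,d)  [fact]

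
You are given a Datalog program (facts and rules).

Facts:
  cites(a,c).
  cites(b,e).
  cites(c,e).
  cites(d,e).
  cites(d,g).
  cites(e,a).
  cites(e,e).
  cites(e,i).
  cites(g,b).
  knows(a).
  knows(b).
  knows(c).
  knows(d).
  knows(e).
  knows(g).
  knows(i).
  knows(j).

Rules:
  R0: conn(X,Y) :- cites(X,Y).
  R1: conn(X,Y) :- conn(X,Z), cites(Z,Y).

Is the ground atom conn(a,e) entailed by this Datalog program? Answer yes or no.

round 1: derive conn(a,c) via R0 from cites(a,c)
round 1: derive conn(b,e) via R0 from cites(b,e)
round 1: derive conn(c,e) via R0 from cites(c,e)
round 1: derive conn(d,e) via R0 from cites(d,e)
round 1: derive conn(d,g) via R0 from cites(d,g)
round 1: derive conn(e,a) via R0 from cites(e,a)
round 1: derive conn(e,e) via R0 from cites(e,e)
round 1: derive conn(e,i) via R0 from cites(e,i)
round 1: derive conn(g,b) via R0 from cites(g,b)
round 2: derive conn(a,e) via R1 from conn(a,c), cites(c,e)
round 2: derive conn(b,a) via R1 from conn(b,e), cites(e,a)
round 2: derive conn(b,i) via R1 from conn(b,e), cites(e,i)
round 2: derive conn(c,a) via R1 from conn(c,e), cites(e,a)
round 2: derive conn(c,i) via R1 from conn(c,e), cites(e,i)
round 2: derive conn(d,a) via R1 from conn(d,e), cites(e,a)
round 2: derive conn(d,b) via R1 from conn(d,g), cites(g,b)
round 2: derive conn(d,i) via R1 from conn(d,e), cites(e,i)
round 2: derive conn(e,c) via R1 from conn(e,a), cites(a,c)
round 2: derive conn(g,e) via R1 from conn(g,b), cites(b,e)
round 3: derive conn(a,a) via R1 from conn(a,e), cites(e,a)
round 3: derive conn(a,i) via R1 from conn(a,e), cites(e,i)
round 3: derive conn(b,c) via R1 from conn(b,a), cites(a,c)
round 3: derive conn(c,c) via R1 from conn(c,a), cites(a,c)
round 3: derive conn(d,c) via R1 from conn(d,a), cites(a,c)
round 3: derive conn(g,a) via R1 from conn(g,e), cites(e,a)
round 3: derive conn(g,i) via R1 from conn(g,e), cites(e,i)
round 4: derive conn(g,c) via R1 from conn(g,a), cites(a,c)

yes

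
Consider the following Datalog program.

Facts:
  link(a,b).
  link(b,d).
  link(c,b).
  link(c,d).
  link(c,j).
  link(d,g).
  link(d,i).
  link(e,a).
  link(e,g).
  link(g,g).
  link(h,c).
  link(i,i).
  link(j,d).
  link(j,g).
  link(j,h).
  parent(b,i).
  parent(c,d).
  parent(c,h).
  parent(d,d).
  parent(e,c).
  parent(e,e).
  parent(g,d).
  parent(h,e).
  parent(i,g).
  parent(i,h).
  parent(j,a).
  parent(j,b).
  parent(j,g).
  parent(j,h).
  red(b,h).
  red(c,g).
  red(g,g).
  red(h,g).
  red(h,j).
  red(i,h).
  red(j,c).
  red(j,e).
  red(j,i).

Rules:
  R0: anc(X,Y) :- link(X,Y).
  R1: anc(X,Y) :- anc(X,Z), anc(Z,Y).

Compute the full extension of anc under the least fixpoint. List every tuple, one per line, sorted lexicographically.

round 1: derive anc(a,b) via R0 from link(a,b)
round 1: derive anc(b,d) via R0 from link(b,d)
round 1: derive anc(c,b) via R0 from link(c,b)
round 1: derive anc(c,d) via R0 from link(c,d)
round 1: derive anc(c,j) via R0 from link(c,j)
round 1: derive anc(d,g) via R0 from link(d,g)
round 1: derive anc(d,i) via R0 from link(d,i)
round 1: derive anc(e,a) via R0 from link(e,a)
round 1: derive anc(e,g) via R0 from link(e,g)
round 1: derive anc(g,g) via R0 from link(g,g)
round 1: derive anc(h,c) via R0 from link(h,c)
round 1: derive anc(i,i) via R0 from link(i,i)
round 1: derive anc(j,d) via R0 from link(j,d)
round 1: derive anc(j,g) via R0 from link(j,g)
round 1: derive anc(j,h) via R0 from link(j,h)
round 2: derive anc(a,d) via R1 from anc(a,b), anc(b,d)
round 2: derive anc(b,g) via R1 from anc(b,d), anc(d,g)
round 2: derive anc(b,i) via R1 from anc(b,d), anc(d,i)
round 2: derive anc(c,g) via R1 from anc(c,d), anc(d,g)
round 2: derive anc(c,h) via R1 from anc(c,j), anc(j,h)
round 2: derive anc(c,i) via R1 from anc(c,d), anc(d,i)
round 2: derive anc(e,b) via R1 from anc(e,a), anc(a,b)
round 2: derive anc(h,b) via R1 from anc(h,c), anc(c,b)
round 2: derive anc(h,d) via R1 from anc(h,c), anc(c,d)
round 2: derive anc(h,j) via R1 from anc(h,c), anc(c,j)
round 2: derive anc(j,c) via R1 from anc(j,h), anc(h,c)
round 2: derive anc(j,i) via R1 from anc(j,d), anc(d,i)
round 3: derive anc(a,g) via R1 from anc(a,b), anc(b,g)
round 3: derive anc(a,i) via R1 from anc(a,b), anc(b,i)
round 3: derive anc(c,c) via R1 from anc(c,h), anc(h,c)
round 3: derive anc(e,d) via R1 from anc(e,a), anc(a,d)
round 3: derive anc(e,i) via R1 from anc(e,b), anc(b,i)
round 3: derive anc(h,g) via R1 from anc(h,b), anc(b,g)
round 3: derive anc(h,h) via R1 from anc(h,c), anc(c,h)
round 3: derive anc(h,i) via R1 from anc(h,b), anc(b,i)
round 3: derive anc(j,b) via R1 from anc(j,c), anc(c,b)
round 3: derive anc(j,j) via R1 from anc(j,c), anc(c,j)

anc(a,b)
anc(a,d)
anc(a,g)
anc(a,i)
anc(b,d)
anc(b,g)
anc(b,i)
anc(c,b)
anc(c,c)
anc(c,d)
anc(c,g)
anc(c,h)
anc(c,i)
anc(c,j)
anc(d,g)
anc(d,i)
anc(e,a)
anc(e,b)
anc(e,d)
anc(e,g)
anc(e,i)
anc(g,g)
anc(h,b)
anc(h,c)
anc(h,d)
anc(h,g)
anc(h,h)
anc(h,i)
anc(h,j)
anc(i,i)
anc(j,b)
anc(j,c)
anc(j,d)
anc(j,g)
anc(j,h)
anc(j,i)
anc(j,j)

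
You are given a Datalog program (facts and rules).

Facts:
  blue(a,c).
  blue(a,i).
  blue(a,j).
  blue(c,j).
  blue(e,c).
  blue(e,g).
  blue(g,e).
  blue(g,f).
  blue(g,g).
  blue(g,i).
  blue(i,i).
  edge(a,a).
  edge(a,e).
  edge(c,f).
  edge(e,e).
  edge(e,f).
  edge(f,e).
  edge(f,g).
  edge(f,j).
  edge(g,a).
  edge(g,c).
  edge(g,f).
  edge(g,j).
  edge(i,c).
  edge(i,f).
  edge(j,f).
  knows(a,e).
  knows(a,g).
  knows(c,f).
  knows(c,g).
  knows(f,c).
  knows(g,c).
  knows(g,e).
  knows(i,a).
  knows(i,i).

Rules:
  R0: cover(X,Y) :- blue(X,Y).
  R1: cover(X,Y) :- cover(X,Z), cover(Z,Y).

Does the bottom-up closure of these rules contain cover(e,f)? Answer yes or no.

yes

round 1: derive cover(a,c) via R0 from blue(a,c)
round 1: derive cover(a,i) via R0 from blue(a,i)
round 1: derive cover(a,j) via R0 from blue(a,j)
round 1: derive cover(c,j) via R0 from blue(c,j)
round 1: derive cover(e,c) via R0 from blue(e,c)
round 1: derive cover(e,g) via R0 from blue(e,g)
round 1: derive cover(g,e) via R0 from blue(g,e)
round 1: derive cover(g,f) via R0 from blue(g,f)
round 1: derive cover(g,g) via R0 from blue(g,g)
round 1: derive cover(g,i) via R0 from blue(g,i)
round 1: derive cover(i,i) via R0 from blue(i,i)
round 2: derive cover(e,e) via R1 from cover(e,g), cover(g,e)
round 2: derive cover(e,f) via R1 from cover(e,g), cover(g,f)
round 2: derive cover(e,i) via R1 from cover(e,g), cover(g,i)
round 2: derive cover(e,j) via R1 from cover(e,c), cover(c,j)
round 2: derive cover(g,c) via R1 from cover(g,e), cover(e,c)
round 3: derive cover(g,j) via R1 from cover(g,c), cover(c,j)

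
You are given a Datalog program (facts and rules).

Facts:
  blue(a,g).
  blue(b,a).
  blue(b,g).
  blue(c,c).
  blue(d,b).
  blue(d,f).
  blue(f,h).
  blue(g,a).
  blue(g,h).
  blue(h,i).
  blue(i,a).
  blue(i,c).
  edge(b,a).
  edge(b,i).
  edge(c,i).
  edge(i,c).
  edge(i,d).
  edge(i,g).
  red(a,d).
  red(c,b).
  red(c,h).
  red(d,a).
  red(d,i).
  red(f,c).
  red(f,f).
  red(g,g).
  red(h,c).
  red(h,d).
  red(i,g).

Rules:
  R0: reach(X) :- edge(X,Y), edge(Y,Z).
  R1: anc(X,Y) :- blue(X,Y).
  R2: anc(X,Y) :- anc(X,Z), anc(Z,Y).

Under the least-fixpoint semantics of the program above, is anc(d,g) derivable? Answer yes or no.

round 1: derive anc(a,g) via R1 from blue(a,g)
round 1: derive anc(b,a) via R1 from blue(b,a)
round 1: derive anc(b,g) via R1 from blue(b,g)
round 1: derive anc(c,c) via R1 from blue(c,c)
round 1: derive anc(d,b) via R1 from blue(d,b)
round 1: derive anc(d,f) via R1 from blue(d,f)
round 1: derive anc(f,h) via R1 from blue(f,h)
round 1: derive anc(g,a) via R1 from blue(g,a)
round 1: derive anc(g,h) via R1 from blue(g,h)
round 1: derive anc(h,i) via R1 from blue(h,i)
round 1: derive anc(i,a) via R1 from blue(i,a)
round 1: derive anc(i,c) via R1 from blue(i,c)
round 2: derive anc(a,a) via R2 from anc(a,g), anc(g,a)
round 2: derive anc(a,h) via R2 from anc(a,g), anc(g,h)
round 2: derive anc(b,h) via R2 from anc(b,g), anc(g,h)
round 2: derive anc(d,a) via R2 from anc(d,b), anc(b,a)
round 2: derive anc(d,g) via R2 from anc(d,b), anc(b,g)
round 2: derive anc(d,h) via R2 from anc(d,f), anc(f,h)
round 2: derive anc(f,i) via R2 from anc(f,h), anc(h,i)
round 2: derive anc(g,g) via R2 from anc(g,a), anc(a,g)
round 2: derive anc(g,i) via R2 from anc(g,h), anc(h,i)
round 2: derive anc(h,a) via R2 from anc(h,i), anc(i,a)
round 2: derive anc(h,c) via R2 from anc(h,i), anc(i,c)
round 2: derive anc(i,g) via R2 from anc(i,a), anc(a,g)
round 3: derive anc(a,c) via R2 from anc(a,h), anc(h,c)
round 3: derive anc(a,i) via R2 from anc(a,g), anc(g,i)
round 3: derive anc(b,c) via R2 from anc(b,h), anc(h,c)
round 3: derive anc(b,i) via R2 from anc(b,g), anc(g,i)
round 3: derive anc(d,c) via R2 from anc(d,h), anc(h,c)
round 3: derive anc(d,i) via R2 from anc(d,f), anc(f,i)
round 3: derive anc(f,a) via R2 from anc(f,h), anc(h,a)
round 3: derive anc(f,c) via R2 from anc(f,h), anc(h,c)
round 3: derive anc(f,g) via R2 from anc(f,i), anc(i,g)
round 3: derive anc(g,c) via R2 from anc(g,h), anc(h,c)
round 3: derive anc(h,g) via R2 from anc(h,a), anc(a,g)
round 3: derive anc(h,h) via R2 from anc(h,a), anc(a,h)
round 3: derive anc(i,h) via R2 from anc(i,a), anc(a,h)
round 3: derive anc(i,i) via R2 from anc(i,g), anc(g,i)

yes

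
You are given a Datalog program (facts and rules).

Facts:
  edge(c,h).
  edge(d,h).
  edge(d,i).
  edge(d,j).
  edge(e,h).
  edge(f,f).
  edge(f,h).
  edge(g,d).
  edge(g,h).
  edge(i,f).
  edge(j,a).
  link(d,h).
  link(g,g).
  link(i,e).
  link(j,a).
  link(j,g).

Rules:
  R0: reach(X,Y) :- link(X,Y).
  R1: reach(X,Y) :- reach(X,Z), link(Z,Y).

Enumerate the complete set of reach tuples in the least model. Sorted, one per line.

reach(d,h)
reach(g,g)
reach(i,e)
reach(j,a)
reach(j,g)

round 1: derive reach(d,h) via R0 from link(d,h)
round 1: derive reach(g,g) via R0 from link(g,g)
round 1: derive reach(i,e) via R0 from link(i,e)
round 1: derive reach(j,a) via R0 from link(j,a)
round 1: derive reach(j,g) via R0 from link(j,g)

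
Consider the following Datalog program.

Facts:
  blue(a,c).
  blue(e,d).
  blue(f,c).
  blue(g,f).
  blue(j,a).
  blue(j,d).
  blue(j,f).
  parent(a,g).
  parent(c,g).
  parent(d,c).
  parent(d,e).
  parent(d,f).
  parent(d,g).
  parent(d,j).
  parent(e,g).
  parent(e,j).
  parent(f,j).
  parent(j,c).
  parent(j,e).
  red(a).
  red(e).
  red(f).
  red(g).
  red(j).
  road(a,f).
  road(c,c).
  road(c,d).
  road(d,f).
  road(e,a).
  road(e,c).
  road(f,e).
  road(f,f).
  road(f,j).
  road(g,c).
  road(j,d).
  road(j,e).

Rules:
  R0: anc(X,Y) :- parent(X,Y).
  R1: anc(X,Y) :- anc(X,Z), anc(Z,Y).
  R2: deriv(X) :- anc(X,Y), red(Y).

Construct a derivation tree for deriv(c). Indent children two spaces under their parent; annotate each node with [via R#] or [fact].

round 1: derive anc(a,g) via R0 from parent(a,g)
round 1: derive anc(c,g) via R0 from parent(c,g)
round 1: derive anc(d,c) via R0 from parent(d,c)
round 1: derive anc(d,e) via R0 from parent(d,e)
round 1: derive anc(d,f) via R0 from parent(d,f)
round 1: derive anc(d,g) via R0 from parent(d,g)
round 1: derive anc(d,j) via R0 from parent(d,j)
round 1: derive anc(e,g) via R0 from parent(e,g)
round 1: derive anc(e,j) via R0 from parent(e,j)
round 1: derive anc(f,j) via R0 from parent(f,j)
round 1: derive anc(j,c) via R0 from parent(j,c)
round 1: derive anc(j,e) via R0 from parent(j,e)
round 2: derive anc(e,c) via R1 from anc(e,j), anc(j,c)
round 2: derive anc(e,e) via R1 from anc(e,j), anc(j,e)
round 2: derive anc(f,c) via R1 from anc(f,j), anc(j,c)
round 2: derive anc(f,e) via R1 from anc(f,j), anc(j,e)
round 2: derive anc(j,g) via R1 from anc(j,c), anc(c,g)
round 2: derive anc(j,j) via R1 from anc(j,e), anc(e,j)
round 2: derive deriv(a) via R2 from anc(a,g), red(g)
round 2: derive deriv(c) via R2 from anc(c,g), red(g)
round 2: derive deriv(d) via R2 from anc(d,e), red(e)
round 2: derive deriv(e) via R2 from anc(e,g), red(g)
round 2: derive deriv(f) via R2 from anc(f,j), red(j)
round 2: derive deriv(j) via R2 from anc(j,e), red(e)
round 3: derive anc(f,g) via R1 from anc(f,c), anc(c,g)

deriv(c)  [via R2]
  anc(c,g)  [via R0]
    parent(c,g)  [fact]
  red(g)  [fact]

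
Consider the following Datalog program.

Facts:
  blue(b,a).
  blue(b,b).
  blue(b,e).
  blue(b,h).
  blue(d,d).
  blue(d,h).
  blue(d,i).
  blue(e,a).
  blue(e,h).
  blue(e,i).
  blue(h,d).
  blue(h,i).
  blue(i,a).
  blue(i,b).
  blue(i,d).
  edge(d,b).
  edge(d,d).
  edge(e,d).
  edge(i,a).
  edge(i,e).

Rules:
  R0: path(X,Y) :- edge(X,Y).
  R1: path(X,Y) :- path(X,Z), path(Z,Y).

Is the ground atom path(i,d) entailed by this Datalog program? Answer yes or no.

yes

round 1: derive path(d,b) via R0 from edge(d,b)
round 1: derive path(d,d) via R0 from edge(d,d)
round 1: derive path(e,d) via R0 from edge(e,d)
round 1: derive path(i,a) via R0 from edge(i,a)
round 1: derive path(i,e) via R0 from edge(i,e)
round 2: derive path(e,b) via R1 from path(e,d), path(d,b)
round 2: derive path(i,d) via R1 from path(i,e), path(e,d)
round 3: derive path(i,b) via R1 from path(i,d), path(d,b)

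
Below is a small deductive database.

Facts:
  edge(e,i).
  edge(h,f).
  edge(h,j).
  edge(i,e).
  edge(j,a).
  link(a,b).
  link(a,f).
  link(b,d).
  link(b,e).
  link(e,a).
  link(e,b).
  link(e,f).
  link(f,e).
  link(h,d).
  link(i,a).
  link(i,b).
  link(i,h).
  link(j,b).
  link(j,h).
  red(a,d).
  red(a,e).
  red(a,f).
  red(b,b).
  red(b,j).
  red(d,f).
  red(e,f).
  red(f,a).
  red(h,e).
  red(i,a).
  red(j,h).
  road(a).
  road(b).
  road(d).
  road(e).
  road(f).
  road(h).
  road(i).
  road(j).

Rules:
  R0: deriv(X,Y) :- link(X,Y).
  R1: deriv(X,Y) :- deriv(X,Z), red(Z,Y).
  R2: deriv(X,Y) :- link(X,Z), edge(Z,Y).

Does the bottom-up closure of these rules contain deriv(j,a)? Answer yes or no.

yes

round 1: derive deriv(a,b) via R0 from link(a,b)
round 1: derive deriv(a,f) via R0 from link(a,f)
round 1: derive deriv(b,d) via R0 from link(b,d)
round 1: derive deriv(b,e) via R0 from link(b,e)
round 1: derive deriv(e,a) via R0 from link(e,a)
round 1: derive deriv(e,b) via R0 from link(e,b)
round 1: derive deriv(e,f) via R0 from link(e,f)
round 1: derive deriv(f,e) via R0 from link(f,e)
round 1: derive deriv(h,d) via R0 from link(h,d)
round 1: derive deriv(i,a) via R0 from link(i,a)
round 1: derive deriv(i,b) via R0 from link(i,b)
round 1: derive deriv(i,h) via R0 from link(i,h)
round 1: derive deriv(j,b) via R0 from link(j,b)
round 1: derive deriv(j,h) via R0 from link(j,h)
round 1: derive deriv(b,i) via R2 from link(b,e), edge(e,i)
round 1: derive deriv(f,i) via R2 from link(f,e), edge(e,i)
round 1: derive deriv(i,f) via R2 from link(i,h), edge(h,f)
round 1: derive deriv(i,j) via R2 from link(i,h), edge(h,j)
round 1: derive deriv(j,f) via R2 from link(j,h), edge(h,f)
round 1: derive deriv(j,j) via R2 from link(j,h), edge(h,j)
round 2: derive deriv(a,a) via R1 from deriv(a,f), red(f,a)
round 2: derive deriv(a,j) via R1 from deriv(a,b), red(b,j)
round 2: derive deriv(b,a) via R1 from deriv(b,i), red(i,a)
round 2: derive deriv(b,f) via R1 from deriv(b,d), red(d,f)
round 2: derive deriv(e,d) via R1 from deriv(e,a), red(a,d)
round 2: derive deriv(e,e) via R1 from deriv(e,a), red(a,e)
round 2: derive deriv(e,j) via R1 from deriv(e,b), red(b,j)
round 2: derive deriv(f,a) via R1 from deriv(f,i), red(i,a)
round 2: derive deriv(f,f) via R1 from deriv(f,e), red(e,f)
round 2: derive deriv(h,f) via R1 from deriv(h,d), red(d,f)
round 2: derive deriv(i,d) via R1 from deriv(i,a), red(a,d)
round 2: derive deriv(i,e) via R1 from deriv(i,a), red(a,e)
round 2: derive deriv(j,a) via R1 from deriv(j,f), red(f,a)
round 2: derive deriv(j,e) via R1 from deriv(j,h), red(h,e)
round 3: derive deriv(a,d) via R1 from deriv(a,a), red(a,d)
round 3: derive deriv(a,e) via R1 from deriv(a,a), red(a,e)
round 3: derive deriv(a,h) via R1 from deriv(a,j), red(j,h)
round 3: derive deriv(e,h) via R1 from deriv(e,j), red(j,h)
round 3: derive deriv(f,d) via R1 from deriv(f,a), red(a,d)
round 3: derive deriv(h,a) via R1 from deriv(h,f), red(f,a)
round 3: derive deriv(j,d) via R1 from deriv(j,a), red(a,d)
round 4: derive deriv(h,e) via R1 from deriv(h,a), red(a,e)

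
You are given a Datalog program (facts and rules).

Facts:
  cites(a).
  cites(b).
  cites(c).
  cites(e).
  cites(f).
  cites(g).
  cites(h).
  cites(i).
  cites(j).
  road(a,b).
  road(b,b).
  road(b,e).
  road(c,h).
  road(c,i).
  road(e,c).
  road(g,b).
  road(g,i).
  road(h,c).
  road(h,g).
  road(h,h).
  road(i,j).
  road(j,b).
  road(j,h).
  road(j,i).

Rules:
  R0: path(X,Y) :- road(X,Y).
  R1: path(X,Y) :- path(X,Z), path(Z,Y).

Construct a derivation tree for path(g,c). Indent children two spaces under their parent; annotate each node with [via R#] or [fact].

round 1: derive path(a,b) via R0 from road(a,b)
round 1: derive path(b,b) via R0 from road(b,b)
round 1: derive path(b,e) via R0 from road(b,e)
round 1: derive path(c,h) via R0 from road(c,h)
round 1: derive path(c,i) via R0 from road(c,i)
round 1: derive path(e,c) via R0 from road(e,c)
round 1: derive path(g,b) via R0 from road(g,b)
round 1: derive path(g,i) via R0 from road(g,i)
round 1: derive path(h,c) via R0 from road(h,c)
round 1: derive path(h,g) via R0 from road(h,g)
round 1: derive path(h,h) via R0 from road(h,h)
round 1: derive path(i,j) via R0 from road(i,j)
round 1: derive path(j,b) via R0 from road(j,b)
round 1: derive path(j,h) via R0 from road(j,h)
round 1: derive path(j,i) via R0 from road(j,i)
round 2: derive path(a,e) via R1 from path(a,b), path(b,e)
round 2: derive path(b,c) via R1 from path(b,e), path(e,c)
round 2: derive path(c,c) via R1 from path(c,h), path(h,c)
round 2: derive path(c,g) via R1 from path(c,h), path(h,g)
round 2: derive path(c,j) via R1 from path(c,i), path(i,j)
round 2: derive path(e,h) via R1 from path(e,c), path(c,h)
round 2: derive path(e,i) via R1 from path(e,c), path(c,i)
round 2: derive path(g,e) via R1 from path(g,b), path(b,e)
round 2: derive path(g,j) via R1 from path(g,i), path(i,j)
round 2: derive path(h,b) via R1 from path(h,g), path(g,b)
round 2: derive path(h,i) via R1 from path(h,c), path(c,i)
round 2: derive path(i,b) via R1 from path(i,j), path(j,b)
round 2: derive path(i,h) via R1 from path(i,j), path(j,h)
round 2: derive path(i,i) via R1 from path(i,j), path(j,i)
round 2: derive path(j,c) via R1 from path(j,h), path(h,c)
round 2: derive path(j,e) via R1 from path(j,b), path(b,e)
round 2: derive path(j,g) via R1 from path(j,h), path(h,g)
round 2: derive path(j,j) via R1 from path(j,i), path(i,j)
round 3: derive path(a,c) via R1 from path(a,b), path(b,c)
round 3: derive path(a,h) via R1 from path(a,e), path(e,h)
round 3: derive path(a,i) via R1 from path(a,e), path(e,i)
round 3: derive path(b,g) via R1 from path(b,c), path(c,g)
round 3: derive path(b,h) via R1 from path(b,c), path(c,h)
round 3: derive path(b,i) via R1 from path(b,c), path(c,i)
round 3: derive path(b,j) via R1 from path(b,c), path(c,j)
round 3: derive path(c,b) via R1 from path(c,g), path(g,b)
round 3: derive path(c,e) via R1 from path(c,g), path(g,e)
round 3: derive path(e,b) via R1 from path(e,h), path(h,b)
round 3: derive path(e,g) via R1 from path(e,c), path(c,g)
round 3: derive path(e,j) via R1 from path(e,c), path(c,j)
round 3: derive path(g,c) via R1 from path(g,b), path(b,c)
round 3: derive path(g,g) via R1 from path(g,j), path(j,g)
round 3: derive path(g,h) via R1 from path(g,e), path(e,h)
round 3: derive path(h,e) via R1 from path(h,b), path(b,e)
round 3: derive path(h,j) via R1 from path(h,c), path(c,j)
round 3: derive path(i,c) via R1 from path(i,b), path(b,c)
round 3: derive path(i,e) via R1 from path(i,b), path(b,e)
round 3: derive path(i,g) via R1 from path(i,h), path(h,g)
round 4: derive path(a,g) via R1 from path(a,b), path(b,g)
round 4: derive path(a,j) via R1 from path(a,b), path(b,j)
round 4: derive path(e,e) via R1 from path(e,b), path(b,e)

path(g,c)  [via R1]
  path(g,b)  [via R0]
    road(g,b)  [fact]
  path(b,c)  [via R1]
    path(b,e)  [via R0]
      road(b,e)  [fact]
    path(e,c)  [via R0]
      road(e,c)  [fact]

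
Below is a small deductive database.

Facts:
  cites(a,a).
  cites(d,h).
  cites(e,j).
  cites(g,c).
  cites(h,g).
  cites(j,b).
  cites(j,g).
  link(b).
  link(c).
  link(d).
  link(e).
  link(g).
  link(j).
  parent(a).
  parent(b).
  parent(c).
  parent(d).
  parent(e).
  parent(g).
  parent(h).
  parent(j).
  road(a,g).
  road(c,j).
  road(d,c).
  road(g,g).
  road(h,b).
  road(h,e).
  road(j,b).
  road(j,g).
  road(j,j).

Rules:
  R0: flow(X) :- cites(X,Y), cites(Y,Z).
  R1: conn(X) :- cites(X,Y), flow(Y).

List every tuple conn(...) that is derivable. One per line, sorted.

round 1: derive flow(a) via R0 from cites(a,a), cites(a,a)
round 1: derive flow(d) via R0 from cites(d,h), cites(h,g)
round 1: derive flow(e) via R0 from cites(e,j), cites(j,b)
round 1: derive flow(h) via R0 from cites(h,g), cites(g,c)
round 1: derive flow(j) via R0 from cites(j,g), cites(g,c)
round 2: derive conn(a) via R1 from cites(a,a), flow(a)
round 2: derive conn(d) via R1 from cites(d,h), flow(h)
round 2: derive conn(e) via R1 from cites(e,j), flow(j)

conn(a)
conn(d)
conn(e)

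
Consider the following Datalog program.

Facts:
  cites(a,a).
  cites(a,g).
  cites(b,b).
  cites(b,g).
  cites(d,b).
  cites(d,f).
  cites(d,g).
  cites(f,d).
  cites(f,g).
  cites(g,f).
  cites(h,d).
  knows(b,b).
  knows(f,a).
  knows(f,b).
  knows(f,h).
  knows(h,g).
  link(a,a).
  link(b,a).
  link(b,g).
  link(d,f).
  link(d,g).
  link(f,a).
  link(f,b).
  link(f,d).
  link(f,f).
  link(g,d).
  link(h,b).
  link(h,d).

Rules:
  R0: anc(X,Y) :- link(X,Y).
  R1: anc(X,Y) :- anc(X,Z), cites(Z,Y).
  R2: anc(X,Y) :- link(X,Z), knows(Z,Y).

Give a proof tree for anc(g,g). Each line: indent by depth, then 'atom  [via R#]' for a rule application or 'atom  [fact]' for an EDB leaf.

round 1: derive anc(a,a) via R0 from link(a,a)
round 1: derive anc(b,a) via R0 from link(b,a)
round 1: derive anc(b,g) via R0 from link(b,g)
round 1: derive anc(d,f) via R0 from link(d,f)
round 1: derive anc(d,g) via R0 from link(d,g)
round 1: derive anc(f,a) via R0 from link(f,a)
round 1: derive anc(f,b) via R0 from link(f,b)
round 1: derive anc(f,d) via R0 from link(f,d)
round 1: derive anc(f,f) via R0 from link(f,f)
round 1: derive anc(g,d) via R0 from link(g,d)
round 1: derive anc(h,b) via R0 from link(h,b)
round 1: derive anc(h,d) via R0 from link(h,d)
round 1: derive anc(d,a) via R2 from link(d,f), knows(f,a)
round 1: derive anc(d,b) via R2 from link(d,f), knows(f,b)
round 1: derive anc(d,h) via R2 from link(d,f), knows(f,h)
round 1: derive anc(f,h) via R2 from link(f,f), knows(f,h)
round 2: derive anc(a,g) via R1 from anc(a,a), cites(a,g)
round 2: derive anc(b,f) via R1 from anc(b,g), cites(g,f)
round 2: derive anc(d,d) via R1 from anc(d,f), cites(f,d)
round 2: derive anc(f,g) via R1 from anc(f,a), cites(a,g)
round 2: derive anc(g,b) via R1 from anc(g,d), cites(d,b)
round 2: derive anc(g,f) via R1 from anc(g,d), cites(d,f)
round 2: derive anc(g,g) via R1 from anc(g,d), cites(d,g)
round 2: derive anc(h,f) via R1 from anc(h,d), cites(d,f)
round 2: derive anc(h,g) via R1 from anc(h,b), cites(b,g)
round 3: derive anc(a,f) via R1 from anc(a,g), cites(g,f)
round 3: derive anc(b,d) via R1 from anc(b,f), cites(f,d)
round 4: derive anc(a,d) via R1 from anc(a,f), cites(f,d)
round 4: derive anc(b,b) via R1 from anc(b,d), cites(d,b)
round 5: derive anc(a,b) via R1 from anc(a,d), cites(d,b)

anc(g,g)  [via R1]
  anc(g,d)  [via R0]
    link(g,d)  [fact]
  cites(d,g)  [fact]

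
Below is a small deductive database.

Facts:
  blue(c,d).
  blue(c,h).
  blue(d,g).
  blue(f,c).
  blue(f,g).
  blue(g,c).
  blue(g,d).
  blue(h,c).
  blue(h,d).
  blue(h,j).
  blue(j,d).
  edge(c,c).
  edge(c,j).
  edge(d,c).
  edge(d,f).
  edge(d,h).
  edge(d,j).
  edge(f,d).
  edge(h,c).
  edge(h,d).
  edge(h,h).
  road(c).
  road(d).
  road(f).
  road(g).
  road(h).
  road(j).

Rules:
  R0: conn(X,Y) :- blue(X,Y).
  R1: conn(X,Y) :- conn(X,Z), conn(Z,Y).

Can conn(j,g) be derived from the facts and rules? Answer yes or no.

round 1: derive conn(c,d) via R0 from blue(c,d)
round 1: derive conn(c,h) via R0 from blue(c,h)
round 1: derive conn(d,g) via R0 from blue(d,g)
round 1: derive conn(f,c) via R0 from blue(f,c)
round 1: derive conn(f,g) via R0 from blue(f,g)
round 1: derive conn(g,c) via R0 from blue(g,c)
round 1: derive conn(g,d) via R0 from blue(g,d)
round 1: derive conn(h,c) via R0 from blue(h,c)
round 1: derive conn(h,d) via R0 from blue(h,d)
round 1: derive conn(h,j) via R0 from blue(h,j)
round 1: derive conn(j,d) via R0 from blue(j,d)
round 2: derive conn(c,c) via R1 from conn(c,h), conn(h,c)
round 2: derive conn(c,g) via R1 from conn(c,d), conn(d,g)
round 2: derive conn(c,j) via R1 from conn(c,h), conn(h,j)
round 2: derive conn(d,c) via R1 from conn(d,g), conn(g,c)
round 2: derive conn(d,d) via R1 from conn(d,g), conn(g,d)
round 2: derive conn(f,d) via R1 from conn(f,c), conn(c,d)
round 2: derive conn(f,h) via R1 from conn(f,c), conn(c,h)
round 2: derive conn(g,g) via R1 from conn(g,d), conn(d,g)
round 2: derive conn(g,h) via R1 from conn(g,c), conn(c,h)
round 2: derive conn(h,g) via R1 from conn(h,d), conn(d,g)
round 2: derive conn(h,h) via R1 from conn(h,c), conn(c,h)
round 2: derive conn(j,g) via R1 from conn(j,d), conn(d,g)
round 3: derive conn(d,h) via R1 from conn(d,c), conn(c,h)
round 3: derive conn(d,j) via R1 from conn(d,c), conn(c,j)
round 3: derive conn(f,j) via R1 from conn(f,c), conn(c,j)
round 3: derive conn(g,j) via R1 from conn(g,c), conn(c,j)
round 3: derive conn(j,c) via R1 from conn(j,d), conn(d,c)
round 3: derive conn(j,h) via R1 from conn(j,g), conn(g,h)
round 4: derive conn(j,j) via R1 from conn(j,c), conn(c,j)

yes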